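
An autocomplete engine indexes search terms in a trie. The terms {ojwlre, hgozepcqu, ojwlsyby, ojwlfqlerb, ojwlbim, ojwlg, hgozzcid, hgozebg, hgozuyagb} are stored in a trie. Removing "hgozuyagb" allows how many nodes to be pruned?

A node on "hgozuyagb"'s path can go only if nothing else ends at it or branches off below it.
The suffix "uyagb" (5 nodes) is used only by "hgozuyagb"; the node for "hgoz" still has the child "e", so pruning stops there.
Nodes removed: 5

5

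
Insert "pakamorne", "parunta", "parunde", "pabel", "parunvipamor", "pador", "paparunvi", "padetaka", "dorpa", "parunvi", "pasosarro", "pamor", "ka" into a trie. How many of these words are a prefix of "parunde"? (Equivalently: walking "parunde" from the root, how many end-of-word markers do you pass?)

1

Check each prefix of "parunde" against the stored set — each match is an end-marker on the path.
Prefixes of the query that are stored words: "parunde"
Count: 1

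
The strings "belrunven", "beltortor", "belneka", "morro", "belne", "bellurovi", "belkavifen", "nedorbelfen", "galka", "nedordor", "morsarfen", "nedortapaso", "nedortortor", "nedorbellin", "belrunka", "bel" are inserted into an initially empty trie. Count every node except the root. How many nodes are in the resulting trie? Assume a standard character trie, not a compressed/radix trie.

For each word, the new-node count is its length minus the longest prefix already in the trie:
  "belrunven" → 9 new (b, e, l, r, u, n, v, e, n)
  "beltortor" → prefix "bel" already present; 6 new (t, o, r, t, o, r)
  "belneka" → prefix "bel" already present; 4 new (n, e, k, a)
  "morro" → 5 new (m, o, r, r, o)
  "belne" → prefix "belne" already present; 0 new (none)
  "bellurovi" → prefix "bel" already present; 6 new (l, u, r, o, v, i)
  "belkavifen" → prefix "bel" already present; 7 new (k, a, v, i, f, e, n)
  "nedorbelfen" → 11 new (n, e, d, o, r, b, e, l, f, e, n)
  "galka" → 5 new (g, a, l, k, a)
  "nedordor" → prefix "nedor" already present; 3 new (d, o, r)
  "morsarfen" → prefix "mor" already present; 6 new (s, a, r, f, e, n)
  "nedortapaso" → prefix "nedor" already present; 6 new (t, a, p, a, s, o)
  "nedortortor" → prefix "nedort" already present; 5 new (o, r, t, o, r)
  "nedorbellin" → prefix "nedorbel" already present; 3 new (l, i, n)
  "belrunka" → prefix "belrun" already present; 2 new (k, a)
  "bel" → prefix "bel" already present; 0 new (none)
Total nodes = 9 + 6 + 4 + 5 + 0 + 6 + 7 + 11 + 5 + 3 + 6 + 6 + 5 + 3 + 2 + 0 = 78

78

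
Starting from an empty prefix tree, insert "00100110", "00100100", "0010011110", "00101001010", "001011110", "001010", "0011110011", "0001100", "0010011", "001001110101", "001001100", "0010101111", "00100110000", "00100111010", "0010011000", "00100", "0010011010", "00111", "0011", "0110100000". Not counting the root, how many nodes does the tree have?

58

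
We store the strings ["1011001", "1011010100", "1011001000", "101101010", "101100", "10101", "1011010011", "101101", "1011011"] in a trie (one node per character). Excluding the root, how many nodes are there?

21

Count nodes per top-level branch (shared prefixes stored once):
  '1'-branch (10101, 101100, 1011001, 1011001000, 101101, 1011010011, 101101010, 1011010100, 1011011): 21 nodes
Sum: 21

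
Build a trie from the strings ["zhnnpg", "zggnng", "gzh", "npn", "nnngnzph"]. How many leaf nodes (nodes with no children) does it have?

5

A leaf is a node with no children — equivalently, the end of a word that is not a proper prefix of any other stored word.
Those words: "gzh", "nnngnzph", "npn", "zggnng", "zhnnpg"
Leaf count: 5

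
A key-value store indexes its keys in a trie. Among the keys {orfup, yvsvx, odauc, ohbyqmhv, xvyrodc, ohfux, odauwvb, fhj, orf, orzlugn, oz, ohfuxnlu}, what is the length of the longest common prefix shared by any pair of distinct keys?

5

Look for the deepest trie node that still has at least two words in its subtree.
"ohfux" and "ohfuxnlu" agree on "ohfux" (5 characters) before diverging; nothing deeper is shared.
Longest shared-prefix length: 5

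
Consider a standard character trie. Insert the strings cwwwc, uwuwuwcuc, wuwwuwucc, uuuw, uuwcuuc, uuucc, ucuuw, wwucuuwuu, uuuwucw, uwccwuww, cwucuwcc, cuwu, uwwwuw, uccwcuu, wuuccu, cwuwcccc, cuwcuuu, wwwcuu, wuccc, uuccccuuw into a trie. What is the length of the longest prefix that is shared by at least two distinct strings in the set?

4

Look for the deepest trie node that still has at least two words in its subtree.
e.g. "uuuw" and "uuuwucw" share the prefix "uuuw" of length 4; no pair shares a longer one.
Longest shared-prefix length: 4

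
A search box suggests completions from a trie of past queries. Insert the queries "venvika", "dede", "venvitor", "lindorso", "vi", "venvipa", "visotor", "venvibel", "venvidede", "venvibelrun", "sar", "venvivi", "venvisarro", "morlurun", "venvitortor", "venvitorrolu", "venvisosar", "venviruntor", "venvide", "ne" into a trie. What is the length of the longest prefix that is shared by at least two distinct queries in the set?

Equivalently: take the maximum, over all pairs, of their longest common prefix length.
e.g. "venvibel" and "venvibelrun" share the prefix "venvibel" of length 8; no pair shares a longer one.
Longest shared-prefix length: 8

8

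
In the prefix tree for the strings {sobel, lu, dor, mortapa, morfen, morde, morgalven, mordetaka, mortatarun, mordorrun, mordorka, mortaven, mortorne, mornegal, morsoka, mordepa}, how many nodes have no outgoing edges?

15

A leaf is a node with no children — equivalently, the end of a word that is not a proper prefix of any other stored word.
Those words: "dor", "lu", "mordepa", "mordetaka", "mordorka", "mordorrun", "morfen", "morgalven", "mornegal", "morsoka", "mortapa", "mortatarun", "mortaven", "mortorne", "sobel"
Leaf count: 15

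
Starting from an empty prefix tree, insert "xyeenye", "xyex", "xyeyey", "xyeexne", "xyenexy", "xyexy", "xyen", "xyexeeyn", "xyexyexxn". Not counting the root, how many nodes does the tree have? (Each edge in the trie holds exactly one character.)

27

Trie structure (* marks end of a word):
(root)
└─ x
   └─ y
      └─ e
         ├─ e
         │  ├─ n
         │  │  └─ y
         │  │     └─ e *
         │  └─ x
         │     └─ n
         │        └─ e *
         ├─ n *
         │  └─ e
         │     └─ x
         │        └─ y *
         ├─ x *
         │  ├─ e
         │  │  └─ e
         │  │     └─ y
         │  │        └─ n *
         │  └─ y *
         │     └─ e
         │        └─ x
         │           └─ x
         │              └─ n *
         └─ y
            └─ e
               └─ y *
Counting every labelled node above: 27.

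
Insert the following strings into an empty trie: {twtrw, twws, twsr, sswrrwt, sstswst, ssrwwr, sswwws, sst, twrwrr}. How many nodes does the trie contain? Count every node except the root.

Insert word by word; a character creates a node only if that edge doesn't already exist:
  "twtrw" → 5 new (t, w, t, r, w)
  "twws" → prefix "tw" already present; 2 new (w, s)
  "twsr" → prefix "tw" already present; 2 new (s, r)
  "sswrrwt" → 7 new (s, s, w, r, r, w, t)
  "sstswst" → prefix "ss" already present; 5 new (t, s, w, s, t)
  "ssrwwr" → prefix "ss" already present; 4 new (r, w, w, r)
  "sswwws" → prefix "ssw" already present; 3 new (w, w, s)
  "sst" → prefix "sst" already present; 0 new (none)
  "twrwrr" → prefix "tw" already present; 4 new (r, w, r, r)
Total nodes = 5 + 2 + 2 + 7 + 5 + 4 + 3 + 0 + 4 = 32

32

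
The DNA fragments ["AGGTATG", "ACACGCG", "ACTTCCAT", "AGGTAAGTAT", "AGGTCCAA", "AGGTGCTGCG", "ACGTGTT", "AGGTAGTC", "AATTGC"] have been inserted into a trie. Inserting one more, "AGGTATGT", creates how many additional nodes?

1

"AGGTATG" is already a path in the trie; the remaining "T" must be added.
New nodes needed: |"AGGTATGT"| − 7 = 8 − 7 = 1.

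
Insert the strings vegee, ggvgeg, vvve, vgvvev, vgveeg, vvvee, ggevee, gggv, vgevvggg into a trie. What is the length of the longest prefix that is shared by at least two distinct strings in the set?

Equivalently: take the maximum, over all pairs, of their longest common prefix length.
"vvve" and "vvvee" agree on "vvve" (4 characters) before diverging; nothing deeper is shared.
Longest shared-prefix length: 4

4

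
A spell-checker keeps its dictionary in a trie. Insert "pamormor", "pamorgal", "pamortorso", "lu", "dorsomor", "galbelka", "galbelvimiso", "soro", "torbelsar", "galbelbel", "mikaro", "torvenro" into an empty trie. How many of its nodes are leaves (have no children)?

A leaf is a node with no children — equivalently, the end of a word that is not a proper prefix of any other stored word.
Those words: "dorsomor", "galbelbel", "galbelka", "galbelvimiso", "lu", "mikaro", "pamorgal", "pamormor", "pamortorso", "soro", "torbelsar", "torvenro"
Leaf count: 12

12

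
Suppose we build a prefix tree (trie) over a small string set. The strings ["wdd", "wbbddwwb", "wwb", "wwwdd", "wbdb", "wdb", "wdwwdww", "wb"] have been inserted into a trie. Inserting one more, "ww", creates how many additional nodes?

"ww" is already a full path in the trie; only an end-marker is added.
No new nodes are needed: 0.

0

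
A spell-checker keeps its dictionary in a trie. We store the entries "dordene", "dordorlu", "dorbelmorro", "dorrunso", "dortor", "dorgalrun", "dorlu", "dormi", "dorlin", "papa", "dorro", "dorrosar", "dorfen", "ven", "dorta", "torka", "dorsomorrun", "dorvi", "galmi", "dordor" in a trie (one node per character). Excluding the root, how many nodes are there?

74

Insert word by word; a character creates a node only if that edge doesn't already exist:
  "dordene" → 7 new (d, o, r, d, e, n, e)
  "dordorlu" → prefix "dord" already present; 4 new (o, r, l, u)
  "dorbelmorro" → prefix "dor" already present; 8 new (b, e, l, m, o, r, r, o)
  "dorrunso" → prefix "dor" already present; 5 new (r, u, n, s, o)
  "dortor" → prefix "dor" already present; 3 new (t, o, r)
  "dorgalrun" → prefix "dor" already present; 6 new (g, a, l, r, u, n)
  "dorlu" → prefix "dor" already present; 2 new (l, u)
  "dormi" → prefix "dor" already present; 2 new (m, i)
  "dorlin" → prefix "dorl" already present; 2 new (i, n)
  "papa" → 4 new (p, a, p, a)
  "dorro" → prefix "dorr" already present; 1 new (o)
  "dorrosar" → prefix "dorro" already present; 3 new (s, a, r)
  "dorfen" → prefix "dor" already present; 3 new (f, e, n)
  "ven" → 3 new (v, e, n)
  "dorta" → prefix "dort" already present; 1 new (a)
  "torka" → 5 new (t, o, r, k, a)
  "dorsomorrun" → prefix "dor" already present; 8 new (s, o, m, o, r, r, u, n)
  "dorvi" → prefix "dor" already present; 2 new (v, i)
  "galmi" → 5 new (g, a, l, m, i)
  "dordor" → prefix "dordor" already present; 0 new (none)
Total nodes = 7 + 4 + 8 + 5 + 3 + 6 + 2 + 2 + 2 + 4 + 1 + 3 + 3 + 3 + 1 + 5 + 8 + 2 + 5 + 0 = 74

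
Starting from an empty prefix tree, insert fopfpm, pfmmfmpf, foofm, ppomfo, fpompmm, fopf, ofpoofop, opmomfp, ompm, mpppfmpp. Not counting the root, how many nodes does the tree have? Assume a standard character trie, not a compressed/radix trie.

53

Trace insertions, counting only characters that open a new branch:
  "fopfpm" → 6 new (f, o, p, f, p, m)
  "pfmmfmpf" → 8 new (p, f, m, m, f, m, p, f)
  "foofm" → prefix "fo" already present; 3 new (o, f, m)
  "ppomfo" → prefix "p" already present; 5 new (p, o, m, f, o)
  "fpompmm" → prefix "f" already present; 6 new (p, o, m, p, m, m)
  "fopf" → prefix "fopf" already present; 0 new (none)
  "ofpoofop" → 8 new (o, f, p, o, o, f, o, p)
  "opmomfp" → prefix "o" already present; 6 new (p, m, o, m, f, p)
  "ompm" → prefix "o" already present; 3 new (m, p, m)
  "mpppfmpp" → 8 new (m, p, p, p, f, m, p, p)
Total nodes = 6 + 8 + 3 + 5 + 6 + 0 + 8 + 6 + 3 + 8 = 53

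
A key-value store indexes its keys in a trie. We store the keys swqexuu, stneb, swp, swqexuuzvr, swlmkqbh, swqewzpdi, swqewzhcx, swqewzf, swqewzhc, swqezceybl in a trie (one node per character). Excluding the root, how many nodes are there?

36

Insert word by word; a character creates a node only if that edge doesn't already exist:
  "swqexuu" → 7 new (s, w, q, e, x, u, u)
  "stneb" → prefix "s" already present; 4 new (t, n, e, b)
  "swp" → prefix "sw" already present; 1 new (p)
  "swqexuuzvr" → prefix "swqexuu" already present; 3 new (z, v, r)
  "swlmkqbh" → prefix "sw" already present; 6 new (l, m, k, q, b, h)
  "swqewzpdi" → prefix "swqe" already present; 5 new (w, z, p, d, i)
  "swqewzhcx" → prefix "swqewz" already present; 3 new (h, c, x)
  "swqewzf" → prefix "swqewz" already present; 1 new (f)
  "swqewzhc" → prefix "swqewzhc" already present; 0 new (none)
  "swqezceybl" → prefix "swqe" already present; 6 new (z, c, e, y, b, l)
Total nodes = 7 + 4 + 1 + 3 + 6 + 5 + 3 + 1 + 0 + 6 = 36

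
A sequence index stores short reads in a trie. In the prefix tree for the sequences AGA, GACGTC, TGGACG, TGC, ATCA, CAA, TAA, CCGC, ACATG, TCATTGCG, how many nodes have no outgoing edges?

10

Leaves are exactly the stored words that no other stored word extends.
Those words: "ACATG", "AGA", "ATCA", "CAA", "CCGC", "GACGTC", "TAA", "TCATTGCG", "TGC", "TGGACG"
Leaf count: 10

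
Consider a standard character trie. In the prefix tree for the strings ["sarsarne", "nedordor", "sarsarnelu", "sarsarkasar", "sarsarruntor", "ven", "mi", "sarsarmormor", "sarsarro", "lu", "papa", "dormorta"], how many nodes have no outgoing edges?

A leaf is a node with no children — equivalently, the end of a word that is not a proper prefix of any other stored word.
Those words: "dormorta", "lu", "mi", "nedordor", "papa", "sarsarkasar", "sarsarmormor", "sarsarnelu", "sarsarro", "sarsarruntor", "ven"
Leaf count: 11

11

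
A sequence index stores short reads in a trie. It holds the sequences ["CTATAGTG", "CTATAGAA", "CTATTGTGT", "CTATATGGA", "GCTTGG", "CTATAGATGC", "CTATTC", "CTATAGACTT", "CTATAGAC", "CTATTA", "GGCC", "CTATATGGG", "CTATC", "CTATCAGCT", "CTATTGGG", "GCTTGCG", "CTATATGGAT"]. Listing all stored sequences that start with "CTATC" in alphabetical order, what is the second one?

CTATCAGCT

DFS of the "CTATC" subtree visits, in order: "CTATC", "CTATCAGCT"
The 2nd is CTATCAGCT.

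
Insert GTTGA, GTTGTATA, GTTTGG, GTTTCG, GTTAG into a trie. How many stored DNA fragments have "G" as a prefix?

Traverse to the node for "G", then collect every word in that subtree.
Matches: "GTTAG", "GTTGA", "GTTGTATA", "GTTTCG", "GTTTGG"
Count: 5

5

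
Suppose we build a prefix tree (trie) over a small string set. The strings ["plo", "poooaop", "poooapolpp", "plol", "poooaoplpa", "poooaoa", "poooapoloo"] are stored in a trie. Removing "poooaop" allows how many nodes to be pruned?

0

After clearing the end-marker at "poooaop", prune upward until reaching a node still needed by another word.
Every node on "poooaop" is still needed (e.g. by "poooaoplpa"), so nothing is freed.
Nodes removed: 0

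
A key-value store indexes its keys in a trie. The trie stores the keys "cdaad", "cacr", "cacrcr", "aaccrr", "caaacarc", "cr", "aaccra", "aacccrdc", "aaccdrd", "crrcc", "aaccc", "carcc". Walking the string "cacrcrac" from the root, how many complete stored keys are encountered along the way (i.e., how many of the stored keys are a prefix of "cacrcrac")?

2

Check each prefix of "cacrcrac" against the stored set — each match is an end-marker on the path.
Prefixes of the query that are stored words: "cacr", "cacrcr"
Count: 2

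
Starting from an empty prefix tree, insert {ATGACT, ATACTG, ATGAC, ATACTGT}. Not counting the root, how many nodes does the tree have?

11

Trie structure (* marks end of a word):
(root)
└─ A
   └─ T
      ├─ A
      │  └─ C
      │     └─ T
      │        └─ G *
      │           └─ T *
      └─ G
         └─ A
            └─ C *
               └─ T *
Counting every labelled node above: 11.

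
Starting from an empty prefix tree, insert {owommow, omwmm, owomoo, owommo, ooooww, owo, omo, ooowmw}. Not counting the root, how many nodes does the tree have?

22

For each word, the new-node count is its length minus the longest prefix already in the trie:
  "owommow" → 7 new (o, w, o, m, m, o, w)
  "omwmm" → prefix "o" already present; 4 new (m, w, m, m)
  "owomoo" → prefix "owom" already present; 2 new (o, o)
  "owommo" → prefix "owommo" already present; 0 new (none)
  "ooooww" → prefix "o" already present; 5 new (o, o, o, w, w)
  "owo" → prefix "owo" already present; 0 new (none)
  "omo" → prefix "om" already present; 1 new (o)
  "ooowmw" → prefix "ooo" already present; 3 new (w, m, w)
Total nodes = 7 + 4 + 2 + 0 + 5 + 0 + 1 + 3 = 22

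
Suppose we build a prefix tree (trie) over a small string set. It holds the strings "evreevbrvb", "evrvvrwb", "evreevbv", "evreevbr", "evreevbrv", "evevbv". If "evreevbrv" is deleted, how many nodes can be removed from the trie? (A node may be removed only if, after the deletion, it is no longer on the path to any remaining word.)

After clearing the end-marker at "evreevbrv", prune upward until reaching a node still needed by another word.
Every node on "evreevbrv" is still needed (e.g. by "evreevbrvb"), so nothing is freed.
Nodes removed: 0

0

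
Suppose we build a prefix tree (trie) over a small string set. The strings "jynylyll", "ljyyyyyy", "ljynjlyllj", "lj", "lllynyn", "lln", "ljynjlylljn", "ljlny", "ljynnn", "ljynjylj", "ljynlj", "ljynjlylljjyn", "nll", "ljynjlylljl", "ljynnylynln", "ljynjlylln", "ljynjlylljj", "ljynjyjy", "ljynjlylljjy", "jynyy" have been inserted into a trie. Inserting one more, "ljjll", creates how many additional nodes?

3

Walking "ljjll" from the root, the first 2 characters ("lj") follow existing edges; "j" is the first miss.
Each of the 3 remaining characters creates one node.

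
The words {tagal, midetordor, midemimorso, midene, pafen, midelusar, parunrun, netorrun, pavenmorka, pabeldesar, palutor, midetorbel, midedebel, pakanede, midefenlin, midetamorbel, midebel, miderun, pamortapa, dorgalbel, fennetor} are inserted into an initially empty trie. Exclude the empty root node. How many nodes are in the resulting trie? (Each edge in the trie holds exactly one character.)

126

Count nodes per top-level branch (shared prefixes stored once):
  'd'-branch (dorgalbel): 9 nodes
  'f'-branch (fennetor): 8 nodes
  'm'-branch (midebel, midedebel, midefenlin, midelusar, midemimorso, midene, miderun, midetamorbel, midetorbel, midetordor): 51 nodes
  'n'-branch (netorrun): 8 nodes
  'p'-branch (pabeldesar, pafen, pakanede, palutor, pamortapa, parunrun, pavenmorka): 45 nodes
  't'-branch (tagal): 5 nodes
Sum: 126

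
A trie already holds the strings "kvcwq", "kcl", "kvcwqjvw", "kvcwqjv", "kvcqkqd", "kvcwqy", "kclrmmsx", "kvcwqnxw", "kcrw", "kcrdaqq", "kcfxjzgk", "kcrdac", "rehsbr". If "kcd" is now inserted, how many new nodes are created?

1

Walking "kcd" from the root, the first 2 characters ("kc") follow existing edges; "d" is the first miss.
So 3 − 2 = 1 new nodes.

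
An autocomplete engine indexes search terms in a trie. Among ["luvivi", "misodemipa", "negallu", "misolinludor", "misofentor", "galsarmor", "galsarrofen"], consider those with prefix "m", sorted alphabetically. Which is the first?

misodemipa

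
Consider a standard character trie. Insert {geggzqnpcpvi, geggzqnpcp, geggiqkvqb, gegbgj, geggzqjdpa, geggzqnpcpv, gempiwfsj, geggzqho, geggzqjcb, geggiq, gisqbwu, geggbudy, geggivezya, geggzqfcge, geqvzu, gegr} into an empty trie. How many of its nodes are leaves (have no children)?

13

A leaf is a node with no children — equivalently, the end of a word that is not a proper prefix of any other stored word.
Those words: "gegbgj", "geggbudy", "geggiqkvqb", "geggivezya", "geggzqfcge", "geggzqho", "geggzqjcb", "geggzqjdpa", "geggzqnpcpvi", "gegr", "gempiwfsj", "geqvzu", "gisqbwu"
Leaf count: 13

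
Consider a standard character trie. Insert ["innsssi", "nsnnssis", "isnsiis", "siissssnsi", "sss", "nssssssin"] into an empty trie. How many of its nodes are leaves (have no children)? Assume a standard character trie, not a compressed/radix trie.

6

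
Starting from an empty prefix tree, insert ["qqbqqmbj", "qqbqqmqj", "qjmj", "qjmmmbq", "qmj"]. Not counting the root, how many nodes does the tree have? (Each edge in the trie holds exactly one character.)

Trace insertions, counting only characters that open a new branch:
  "qqbqqmbj" → 8 new (q, q, b, q, q, m, b, j)
  "qqbqqmqj" → prefix "qqbqqm" already present; 2 new (q, j)
  "qjmj" → prefix "q" already present; 3 new (j, m, j)
  "qjmmmbq" → prefix "qjm" already present; 4 new (m, m, b, q)
  "qmj" → prefix "q" already present; 2 new (m, j)
Total nodes = 8 + 2 + 3 + 4 + 2 = 19

19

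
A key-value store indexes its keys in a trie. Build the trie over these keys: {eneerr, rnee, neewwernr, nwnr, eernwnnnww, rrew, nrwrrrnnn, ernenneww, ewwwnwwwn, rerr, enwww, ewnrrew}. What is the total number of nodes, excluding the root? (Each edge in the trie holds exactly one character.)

Insert word by word; a character creates a node only if that edge doesn't already exist:
  "eneerr" → 6 new (e, n, e, e, r, r)
  "rnee" → 4 new (r, n, e, e)
  "neewwernr" → 9 new (n, e, e, w, w, e, r, n, r)
  "nwnr" → prefix "n" already present; 3 new (w, n, r)
  "eernwnnnww" → prefix "e" already present; 9 new (e, r, n, w, n, n, n, w, w)
  "rrew" → prefix "r" already present; 3 new (r, e, w)
  "nrwrrrnnn" → prefix "n" already present; 8 new (r, w, r, r, r, n, n, n)
  "ernenneww" → prefix "e" already present; 8 new (r, n, e, n, n, e, w, w)
  "ewwwnwwwn" → prefix "e" already present; 8 new (w, w, w, n, w, w, w, n)
  "rerr" → prefix "r" already present; 3 new (e, r, r)
  "enwww" → prefix "en" already present; 3 new (w, w, w)
  "ewnrrew" → prefix "ew" already present; 5 new (n, r, r, e, w)
Total nodes = 6 + 4 + 9 + 3 + 9 + 3 + 8 + 8 + 8 + 3 + 3 + 5 = 69

69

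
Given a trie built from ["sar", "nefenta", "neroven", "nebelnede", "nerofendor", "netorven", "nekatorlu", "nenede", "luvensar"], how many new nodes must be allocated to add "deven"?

Nothing in the trie begins with "d"; the whole of "deven" is new.
5 − 0 = 5 new nodes.

5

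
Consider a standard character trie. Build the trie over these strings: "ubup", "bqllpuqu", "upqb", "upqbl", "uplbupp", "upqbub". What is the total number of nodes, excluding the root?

23

Trace insertions, counting only characters that open a new branch:
  "ubup" → 4 new (u, b, u, p)
  "bqllpuqu" → 8 new (b, q, l, l, p, u, q, u)
  "upqb" → prefix "u" already present; 3 new (p, q, b)
  "upqbl" → prefix "upqb" already present; 1 new (l)
  "uplbupp" → prefix "up" already present; 5 new (l, b, u, p, p)
  "upqbub" → prefix "upqb" already present; 2 new (u, b)
Total nodes = 4 + 8 + 3 + 1 + 5 + 2 = 23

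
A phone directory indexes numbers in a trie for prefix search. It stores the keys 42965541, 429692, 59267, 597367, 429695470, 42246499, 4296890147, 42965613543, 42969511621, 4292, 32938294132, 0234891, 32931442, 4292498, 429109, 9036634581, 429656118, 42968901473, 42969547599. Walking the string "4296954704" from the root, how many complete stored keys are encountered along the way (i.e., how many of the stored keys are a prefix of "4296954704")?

Traverse "4296954704" character by character; count nodes along the way that are marked as word ends.
Prefixes of the query that are stored words: "429695470"
Count: 1

1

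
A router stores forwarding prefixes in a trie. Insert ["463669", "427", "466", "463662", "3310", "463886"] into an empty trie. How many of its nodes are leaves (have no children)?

A leaf is a node with no children — equivalently, the end of a word that is not a proper prefix of any other stored word.
Those words: "3310", "427", "463662", "463669", "463886", "466"
Leaf count: 6

6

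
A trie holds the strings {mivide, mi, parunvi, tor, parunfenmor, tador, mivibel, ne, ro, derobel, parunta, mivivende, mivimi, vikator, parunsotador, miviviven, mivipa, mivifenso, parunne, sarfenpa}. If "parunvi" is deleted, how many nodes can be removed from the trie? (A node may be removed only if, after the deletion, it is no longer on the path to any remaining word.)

After clearing the end-marker at "parunvi", prune upward until reaching a node still needed by another word.
The suffix "vi" (2 nodes) is used only by "parunvi"; the node for "parun" still has the child "f", so pruning stops there.
Nodes removed: 2

2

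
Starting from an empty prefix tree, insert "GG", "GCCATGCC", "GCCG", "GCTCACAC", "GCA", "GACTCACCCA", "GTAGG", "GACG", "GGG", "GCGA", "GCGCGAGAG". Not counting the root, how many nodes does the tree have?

Count nodes per top-level branch (shared prefixes stored once):
  'G'-branch (GACG, GACTCACCCA, GCA, GCCATGCC, GCCG, GCGA, GCGCGAGAG, GCTCACAC, GG, GGG, GTAGG): 40 nodes
Sum: 40

40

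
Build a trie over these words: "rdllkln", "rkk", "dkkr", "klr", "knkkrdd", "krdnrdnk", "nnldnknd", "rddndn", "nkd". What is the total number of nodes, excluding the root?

Trace insertions, counting only characters that open a new branch:
  "rdllkln" → 7 new (r, d, l, l, k, l, n)
  "rkk" → prefix "r" already present; 2 new (k, k)
  "dkkr" → 4 new (d, k, k, r)
  "klr" → 3 new (k, l, r)
  "knkkrdd" → prefix "k" already present; 6 new (n, k, k, r, d, d)
  "krdnrdnk" → prefix "k" already present; 7 new (r, d, n, r, d, n, k)
  "nnldnknd" → 8 new (n, n, l, d, n, k, n, d)
  "rddndn" → prefix "rd" already present; 4 new (d, n, d, n)
  "nkd" → prefix "n" already present; 2 new (k, d)
Total nodes = 7 + 2 + 4 + 3 + 6 + 7 + 8 + 4 + 2 = 43

43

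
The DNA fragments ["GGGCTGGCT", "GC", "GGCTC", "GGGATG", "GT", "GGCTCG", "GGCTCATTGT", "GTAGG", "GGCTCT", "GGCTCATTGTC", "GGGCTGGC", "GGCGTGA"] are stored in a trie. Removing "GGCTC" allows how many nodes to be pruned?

After clearing the end-marker at "GGCTC", prune upward until reaching a node still needed by another word.
Every node on "GGCTC" is still needed (e.g. by "GGCTCG"), so nothing is freed.
Nodes removed: 0

0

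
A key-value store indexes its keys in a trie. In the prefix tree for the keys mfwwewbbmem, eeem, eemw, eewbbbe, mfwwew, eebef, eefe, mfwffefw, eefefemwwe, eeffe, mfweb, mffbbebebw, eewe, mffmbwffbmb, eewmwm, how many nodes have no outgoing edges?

A leaf is a node with no children — equivalently, the end of a word that is not a proper prefix of any other stored word.
Those words: "eebef", "eeem", "eefefemwwe", "eeffe", "eemw", "eewbbbe", "eewe", "eewmwm", "mffbbebebw", "mffmbwffbmb", "mfweb", "mfwffefw", "mfwwewbbmem"
Leaf count: 13

13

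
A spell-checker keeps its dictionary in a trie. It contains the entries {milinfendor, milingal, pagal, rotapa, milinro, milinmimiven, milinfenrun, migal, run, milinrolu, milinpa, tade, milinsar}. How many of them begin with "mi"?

9

Traverse to the node for "mi", then collect every word in that subtree.
Words under "mi": migal, milinfendor, milinfenrun, milingal, milinmimiven, milinpa, milinro, milinrolu, milinsar
Count: 9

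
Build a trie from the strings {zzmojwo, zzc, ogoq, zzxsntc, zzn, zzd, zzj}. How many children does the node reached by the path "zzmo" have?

The children of the "zzmo" node are the distinct next characters among strings starting with "zzmo".
Distinct next characters after "zzmo": j.
That node has 1 child edge.

1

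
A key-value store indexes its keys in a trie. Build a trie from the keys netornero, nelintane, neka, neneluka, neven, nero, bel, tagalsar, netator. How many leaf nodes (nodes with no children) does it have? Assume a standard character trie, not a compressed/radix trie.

Leaves are exactly the stored words that no other stored word extends.
Those words: "bel", "neka", "nelintane", "neneluka", "nero", "netator", "netornero", "neven", "tagalsar"
Leaf count: 9

9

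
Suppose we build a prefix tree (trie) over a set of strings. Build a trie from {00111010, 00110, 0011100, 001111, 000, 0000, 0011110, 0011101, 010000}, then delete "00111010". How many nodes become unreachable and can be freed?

Walk "00111010" from the leaf back toward the root, removing each node that no remaining word uses.
The suffix "0" (1 node) is used only by "00111010"; "0011101" is itself a stored word, so pruning stops there.
Nodes removed: 1

1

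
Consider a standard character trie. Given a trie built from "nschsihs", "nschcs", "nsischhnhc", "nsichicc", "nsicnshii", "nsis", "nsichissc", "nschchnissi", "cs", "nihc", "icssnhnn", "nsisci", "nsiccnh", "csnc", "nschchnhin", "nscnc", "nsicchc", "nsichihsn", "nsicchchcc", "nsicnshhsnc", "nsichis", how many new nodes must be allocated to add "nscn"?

0

Every character of "nscn" already lies on an existing path (it is a prefix of some stored word).
No new nodes are needed: 0.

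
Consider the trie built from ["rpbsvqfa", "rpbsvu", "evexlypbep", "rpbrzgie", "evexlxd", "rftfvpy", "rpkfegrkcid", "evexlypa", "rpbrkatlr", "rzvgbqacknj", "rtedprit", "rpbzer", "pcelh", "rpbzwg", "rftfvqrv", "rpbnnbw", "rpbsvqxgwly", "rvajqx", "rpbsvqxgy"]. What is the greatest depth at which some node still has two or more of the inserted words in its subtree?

Look for the deepest trie node that still has at least two words in its subtree.
"rpbsvqxgwly" and "rpbsvqxgy" agree on "rpbsvqxg" (8 characters) before diverging; nothing deeper is shared.
Longest shared-prefix length: 8

8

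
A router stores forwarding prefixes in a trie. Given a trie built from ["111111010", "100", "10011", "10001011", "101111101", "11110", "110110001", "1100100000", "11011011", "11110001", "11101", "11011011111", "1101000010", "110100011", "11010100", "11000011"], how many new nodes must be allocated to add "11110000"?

1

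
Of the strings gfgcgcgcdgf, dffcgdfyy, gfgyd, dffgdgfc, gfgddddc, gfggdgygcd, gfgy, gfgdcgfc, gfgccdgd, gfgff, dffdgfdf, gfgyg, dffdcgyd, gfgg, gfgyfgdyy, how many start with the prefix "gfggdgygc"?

1

Traverse to the node for "gfggdgygc", then collect every word in that subtree.
Words under "gfggdgygc": gfggdgygcd
Count: 1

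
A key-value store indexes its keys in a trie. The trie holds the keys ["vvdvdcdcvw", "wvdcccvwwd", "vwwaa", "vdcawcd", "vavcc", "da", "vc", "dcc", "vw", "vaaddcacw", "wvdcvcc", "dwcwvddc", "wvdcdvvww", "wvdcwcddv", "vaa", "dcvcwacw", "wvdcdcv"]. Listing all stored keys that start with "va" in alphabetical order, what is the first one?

Words with prefix "va", in lexicographic order: "vaa", "vaaddcacw", "vavcc"
Position 1: vaa

vaa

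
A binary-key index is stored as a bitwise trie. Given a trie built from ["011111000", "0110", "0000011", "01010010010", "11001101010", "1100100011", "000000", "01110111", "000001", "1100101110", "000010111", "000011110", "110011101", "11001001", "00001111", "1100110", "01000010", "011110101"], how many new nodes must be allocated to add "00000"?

0

"00000" is already a full path in the trie; only an end-marker is added.
No new nodes are needed: 0.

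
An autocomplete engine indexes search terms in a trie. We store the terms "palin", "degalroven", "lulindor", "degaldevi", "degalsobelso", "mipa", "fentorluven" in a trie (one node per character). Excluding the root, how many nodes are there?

Insert word by word; a character creates a node only if that edge doesn't already exist:
  "palin" → 5 new (p, a, l, i, n)
  "degalroven" → 10 new (d, e, g, a, l, r, o, v, e, n)
  "lulindor" → 8 new (l, u, l, i, n, d, o, r)
  "degaldevi" → prefix "degal" already present; 4 new (d, e, v, i)
  "degalsobelso" → prefix "degal" already present; 7 new (s, o, b, e, l, s, o)
  "mipa" → 4 new (m, i, p, a)
  "fentorluven" → 11 new (f, e, n, t, o, r, l, u, v, e, n)
Total nodes = 5 + 10 + 8 + 4 + 7 + 4 + 11 = 49

49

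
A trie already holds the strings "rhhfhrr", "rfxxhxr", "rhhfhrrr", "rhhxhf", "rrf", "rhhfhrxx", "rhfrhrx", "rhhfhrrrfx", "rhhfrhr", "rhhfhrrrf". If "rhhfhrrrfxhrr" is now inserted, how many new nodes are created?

3

Walking "rhhfhrrrfxhrr" from the root, the first 10 characters ("rhhfhrrrfx") follow existing edges; "h" is the first miss.
So 13 − 10 = 3 new nodes.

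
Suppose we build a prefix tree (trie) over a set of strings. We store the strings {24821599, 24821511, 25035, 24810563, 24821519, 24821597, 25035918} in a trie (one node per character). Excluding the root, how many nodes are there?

24

Count nodes per top-level branch (shared prefixes stored once):
  '2'-branch (24810563, 24821511, 24821519, 24821597, 24821599, 25035, 25035918): 24 nodes
Sum: 24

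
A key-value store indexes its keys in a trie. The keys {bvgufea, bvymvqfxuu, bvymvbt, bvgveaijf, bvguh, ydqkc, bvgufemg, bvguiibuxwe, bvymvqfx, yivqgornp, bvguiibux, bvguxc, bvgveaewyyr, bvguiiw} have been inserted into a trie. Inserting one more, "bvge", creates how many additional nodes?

Walking "bvge" from the root, the first 3 characters ("bvg") follow existing edges; "e" is the first miss.
Each of the 1 remaining characters creates one node.

1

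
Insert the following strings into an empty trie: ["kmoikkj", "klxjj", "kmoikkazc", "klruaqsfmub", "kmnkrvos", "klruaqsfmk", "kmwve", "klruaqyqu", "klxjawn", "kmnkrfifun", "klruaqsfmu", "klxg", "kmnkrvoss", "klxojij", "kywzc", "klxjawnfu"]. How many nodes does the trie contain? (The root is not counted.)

Insert word by word; a character creates a node only if that edge doesn't already exist:
  "kmoikkj" → 7 new (k, m, o, i, k, k, j)
  "klxjj" → prefix "k" already present; 4 new (l, x, j, j)
  "kmoikkazc" → prefix "kmoikk" already present; 3 new (a, z, c)
  "klruaqsfmub" → prefix "kl" already present; 9 new (r, u, a, q, s, f, m, u, b)
  "kmnkrvos" → prefix "km" already present; 6 new (n, k, r, v, o, s)
  "klruaqsfmk" → prefix "klruaqsfm" already present; 1 new (k)
  "kmwve" → prefix "km" already present; 3 new (w, v, e)
  "klruaqyqu" → prefix "klruaq" already present; 3 new (y, q, u)
  "klxjawn" → prefix "klxj" already present; 3 new (a, w, n)
  "kmnkrfifun" → prefix "kmnkr" already present; 5 new (f, i, f, u, n)
  "klruaqsfmu" → prefix "klruaqsfmu" already present; 0 new (none)
  "klxg" → prefix "klx" already present; 1 new (g)
  "kmnkrvoss" → prefix "kmnkrvos" already present; 1 new (s)
  "klxojij" → prefix "klx" already present; 4 new (o, j, i, j)
  "kywzc" → prefix "k" already present; 4 new (y, w, z, c)
  "klxjawnfu" → prefix "klxjawn" already present; 2 new (f, u)
Total nodes = 7 + 4 + 3 + 9 + 6 + 1 + 3 + 3 + 3 + 5 + 0 + 1 + 1 + 4 + 4 + 2 = 56

56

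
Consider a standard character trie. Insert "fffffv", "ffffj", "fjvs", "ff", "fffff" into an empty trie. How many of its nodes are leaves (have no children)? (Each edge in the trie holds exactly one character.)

A leaf is a node with no children — equivalently, the end of a word that is not a proper prefix of any other stored word.
Those words: "fffffv", "ffffj", "fjvs"
Leaf count: 3

3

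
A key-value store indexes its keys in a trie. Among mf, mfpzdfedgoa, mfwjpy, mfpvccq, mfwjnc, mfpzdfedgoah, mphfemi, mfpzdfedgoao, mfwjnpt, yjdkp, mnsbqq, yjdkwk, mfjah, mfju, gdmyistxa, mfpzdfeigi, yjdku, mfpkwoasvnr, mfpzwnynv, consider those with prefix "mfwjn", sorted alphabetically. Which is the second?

Filter for "mfwjn…" and sort: "mfwjnc", "mfwjnpt"
The 2nd is mfwjnpt.

mfwjnpt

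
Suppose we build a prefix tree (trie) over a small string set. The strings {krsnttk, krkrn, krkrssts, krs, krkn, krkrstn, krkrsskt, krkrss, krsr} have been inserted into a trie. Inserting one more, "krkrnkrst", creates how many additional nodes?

The longest prefix of "krkrnkrst" already in the trie is "krkrn" (length 5).
Each of the 4 remaining characters creates one node.

4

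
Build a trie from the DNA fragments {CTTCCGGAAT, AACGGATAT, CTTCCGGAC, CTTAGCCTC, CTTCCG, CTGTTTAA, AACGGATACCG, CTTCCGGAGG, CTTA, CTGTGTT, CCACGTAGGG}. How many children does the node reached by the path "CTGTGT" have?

1

Walk "CTGTGT" from the root, arriving at one node.
Characters that immediately follow "CTGTGT" among the stored strings: {T}.
That node has 1 child edge.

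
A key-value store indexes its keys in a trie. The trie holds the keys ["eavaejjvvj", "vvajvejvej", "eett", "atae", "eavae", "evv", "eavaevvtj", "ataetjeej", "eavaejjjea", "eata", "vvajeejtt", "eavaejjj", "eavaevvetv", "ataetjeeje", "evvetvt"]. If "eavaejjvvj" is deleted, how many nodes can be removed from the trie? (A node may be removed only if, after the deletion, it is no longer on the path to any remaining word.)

3

Walk "eavaejjvvj" from the leaf back toward the root, removing each node that no remaining word uses.
The suffix "vvj" (3 nodes) is used only by "eavaejjvvj"; the node for "eavaejj" still has the child "j", so pruning stops there.
Nodes removed: 3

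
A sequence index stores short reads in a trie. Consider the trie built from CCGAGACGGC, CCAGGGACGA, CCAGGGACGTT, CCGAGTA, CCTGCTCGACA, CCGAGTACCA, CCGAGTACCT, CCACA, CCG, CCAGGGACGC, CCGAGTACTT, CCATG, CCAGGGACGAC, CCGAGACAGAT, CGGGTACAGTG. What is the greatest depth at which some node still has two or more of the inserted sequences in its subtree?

The deepest shared node is where two words last agree before diverging.
e.g. "CCAGGGACGA" and "CCAGGGACGAC" share the prefix "CCAGGGACGA" of length 10; no pair shares a longer one.
Longest shared-prefix length: 10

10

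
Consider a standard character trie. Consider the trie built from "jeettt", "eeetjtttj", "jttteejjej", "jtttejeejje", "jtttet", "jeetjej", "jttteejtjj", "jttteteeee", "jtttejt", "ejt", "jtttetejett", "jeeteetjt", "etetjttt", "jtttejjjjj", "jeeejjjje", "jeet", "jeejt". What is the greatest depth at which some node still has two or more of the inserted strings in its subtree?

The deepest shared node is where two words last agree before diverging.
"jttteejjej" and "jttteejtjj" agree on "jttteej" (7 characters) before diverging; nothing deeper is shared.
Longest shared-prefix length: 7

7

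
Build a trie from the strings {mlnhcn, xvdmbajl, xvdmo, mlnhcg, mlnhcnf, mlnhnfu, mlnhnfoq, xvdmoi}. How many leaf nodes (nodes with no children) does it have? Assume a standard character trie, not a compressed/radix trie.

6

A leaf is a node with no children — equivalently, the end of a word that is not a proper prefix of any other stored word.
Those words: "mlnhcg", "mlnhcnf", "mlnhnfoq", "mlnhnfu", "xvdmbajl", "xvdmoi"
Leaf count: 6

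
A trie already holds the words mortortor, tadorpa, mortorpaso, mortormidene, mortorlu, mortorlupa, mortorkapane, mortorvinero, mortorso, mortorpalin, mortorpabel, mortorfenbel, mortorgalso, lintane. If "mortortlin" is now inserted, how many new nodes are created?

3

Walking "mortortlin" from the root, the first 7 characters ("mortort") follow existing edges; "l" is the first miss.
So 10 − 7 = 3 new nodes.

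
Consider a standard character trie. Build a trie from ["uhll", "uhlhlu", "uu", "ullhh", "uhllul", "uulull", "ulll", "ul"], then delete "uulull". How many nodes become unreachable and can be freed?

After clearing the end-marker at "uulull", prune upward until reaching a node still needed by another word.
The suffix "lull" (4 nodes) is used only by "uulull"; "uu" is itself a stored word, so pruning stops there.
Nodes removed: 4

4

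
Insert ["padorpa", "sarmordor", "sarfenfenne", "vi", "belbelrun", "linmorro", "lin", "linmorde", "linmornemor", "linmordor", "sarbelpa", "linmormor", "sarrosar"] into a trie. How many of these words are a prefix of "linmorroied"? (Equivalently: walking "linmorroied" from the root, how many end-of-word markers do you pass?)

2

Check each prefix of "linmorroied" against the stored set — each match is an end-marker on the path.
Prefixes of the query that are stored words: "lin", "linmorro"
Count: 2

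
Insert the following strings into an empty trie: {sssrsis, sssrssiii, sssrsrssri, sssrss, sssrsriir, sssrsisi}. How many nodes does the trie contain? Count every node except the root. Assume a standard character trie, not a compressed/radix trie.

20

Trace insertions, counting only characters that open a new branch:
  "sssrsis" → 7 new (s, s, s, r, s, i, s)
  "sssrssiii" → prefix "sssrs" already present; 4 new (s, i, i, i)
  "sssrsrssri" → prefix "sssrs" already present; 5 new (r, s, s, r, i)
  "sssrss" → prefix "sssrss" already present; 0 new (none)
  "sssrsriir" → prefix "sssrsr" already present; 3 new (i, i, r)
  "sssrsisi" → prefix "sssrsis" already present; 1 new (i)
Total nodes = 7 + 4 + 5 + 0 + 3 + 1 = 20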